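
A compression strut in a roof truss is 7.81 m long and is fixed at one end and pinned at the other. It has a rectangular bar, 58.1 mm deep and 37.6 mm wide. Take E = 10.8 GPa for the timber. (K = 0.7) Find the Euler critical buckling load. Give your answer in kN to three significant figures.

Buckling occurs about the weak axis: I_min = h·b³/12 with b = 37.6 mm (the shorter side).
I_min = 58.1×37.6³/12 = 2.574×10^5 mm⁴
I = 2.574×10^5 mm⁴ = 2.574×10^-7 m⁴
Effective length L_e = K·L = 0.7 × 7.81 = 5.467 m
P_cr = π²EI / L_e² = π² × 10.8×10⁹ × 2.574×10^-7 / 5.467² = 917.9 N

P_cr ≈ 0.918 kN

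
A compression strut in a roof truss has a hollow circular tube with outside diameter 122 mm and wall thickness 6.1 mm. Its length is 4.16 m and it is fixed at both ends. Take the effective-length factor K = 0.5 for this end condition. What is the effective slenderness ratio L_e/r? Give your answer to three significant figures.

λ ≈ 50.7

Inner diameter d_i = 122 − 2×6.1 = 109.8 mm
I = π(d_o⁴ − d_i⁴)/64 = π(122⁴ − 109.8⁴)/64 = 3.740×10^6 mm⁴
A = 2.221×10^3 mm²;  r_min = √(I/A) = √(3.740×10^6/2.221×10^3) = 41.03 mm
L_e = K·L = 0.5 × 4.16 m = 2.080 m = 2080.0 mm
λ = L_e / r_min = 2080.0 / 41.03 = 50.7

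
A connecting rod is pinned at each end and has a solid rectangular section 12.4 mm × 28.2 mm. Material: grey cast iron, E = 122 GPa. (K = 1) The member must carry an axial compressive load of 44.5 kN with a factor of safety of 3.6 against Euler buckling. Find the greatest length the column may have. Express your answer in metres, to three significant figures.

L_max ≈ 0.184 m

Buckling occurs about the weak axis: I_min = h·b³/12 with b = 12.4 mm (the shorter side).
I_min = 28.2×12.4³/12 = 4.481×10^3 mm⁴
I = 4.481×10^-9 m⁴
Required critical load P_cr = n·P = 3.6 × 44.5 = 160.2 kN = 1.602×10^5 N
From P_cr = π²EI/(K·L)²:  L = (1/K)·√(π²EI/P_cr) = (1/1)·√(π²×1.22×10^11×4.481×10^-9/1.602×10^5)
L = 0.184 m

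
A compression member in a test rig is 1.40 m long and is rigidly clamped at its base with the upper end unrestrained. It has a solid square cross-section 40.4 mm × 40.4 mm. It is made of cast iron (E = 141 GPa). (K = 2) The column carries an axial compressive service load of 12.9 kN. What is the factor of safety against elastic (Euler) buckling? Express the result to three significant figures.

n ≈ 3.05

I = a⁴/12 = 40.4⁴/12 = 2.220×10^5 mm⁴
I = 2.220×10^5 mm⁴ = 2.220×10^-7 m⁴
Effective length L_e = K·L = 2 × 1.40 = 2.800 m
P_cr = π²EI / L_e² = π² × 141×10⁹ × 2.220×10^-7 / 2.800² = 3.940×10^4 N
Factor of safety n = P_cr / P = 39.405 / 12.9 = 3.05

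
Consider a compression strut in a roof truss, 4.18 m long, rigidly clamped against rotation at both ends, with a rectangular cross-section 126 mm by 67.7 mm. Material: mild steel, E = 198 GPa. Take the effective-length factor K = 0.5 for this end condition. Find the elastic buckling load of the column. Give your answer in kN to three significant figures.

Buckling occurs about the weak axis: I_min = h·b³/12 with b = 67.7 mm (the shorter side).
I_min = 126×67.7³/12 = 3.258×10^6 mm⁴
I = 3.258×10^6 mm⁴ = 3.258×10^-6 m⁴
Effective length L_e = K·L = 0.5 × 4.18 = 2.090 m
P_cr = π²EI / L_e² = π² × 198×10⁹ × 3.258×10^-6 / 2.090² = 1.458×10^6 N

P_cr ≈ 1460 kN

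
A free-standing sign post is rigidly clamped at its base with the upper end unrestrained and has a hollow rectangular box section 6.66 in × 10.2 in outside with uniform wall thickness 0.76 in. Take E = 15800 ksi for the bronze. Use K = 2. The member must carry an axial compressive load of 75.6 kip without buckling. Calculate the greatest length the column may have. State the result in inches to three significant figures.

L_max ≈ 281 in

Inner dimensions: h_i = 10.2 − 2×0.76 = 8.680 in, b_i = 6.66 − 2×0.76 = 5.140 in
Weak-axis I_min = (h_o·b_o³ − h_i·b_i³)/12 with b_o = 6.66, b_i = 5.140 in (shorter outer/inner sides).
I_min = (10.2×6.66³ − 8.680×5.140³)/12 = 152.9 in⁴
At the buckling limit P_cr = P = 7.560×10^4 lb
From P_cr = π²EI/(K·L)²:  L = (1/K)·√(π²EI/P_cr) = (1/2)·√(π²×1.58×10^7×152.9/7.560×10^4)
L = 281 in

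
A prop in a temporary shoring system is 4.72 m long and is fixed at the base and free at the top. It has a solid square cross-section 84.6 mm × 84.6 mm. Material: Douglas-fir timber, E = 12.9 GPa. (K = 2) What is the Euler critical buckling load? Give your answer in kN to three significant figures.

P_cr ≈ 6.10 kN

I = a⁴/12 = 84.6⁴/12 = 4.269×10^6 mm⁴
I = 4.269×10^6 mm⁴ = 4.269×10^-6 m⁴
Effective length L_e = K·L = 2 × 4.72 = 9.440 m
P_cr = π²EI / L_e² = π² × 12.9×10⁹ × 4.269×10^-6 / 9.440² = 6.099×10^3 N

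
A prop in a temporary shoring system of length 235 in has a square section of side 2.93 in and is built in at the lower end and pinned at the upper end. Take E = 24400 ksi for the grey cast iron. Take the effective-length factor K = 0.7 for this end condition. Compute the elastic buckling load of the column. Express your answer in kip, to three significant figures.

P_cr ≈ 54.7 kip

I = a⁴/12 = 2.93⁴/12 = 6.142 in⁴
Effective length L_e = K·L = 0.7 × 235 = 164.5 in
P_cr = π²EI / L_e² = π² × 24400×10³ × 6.142 / 164.5² = 5.466×10^4 lb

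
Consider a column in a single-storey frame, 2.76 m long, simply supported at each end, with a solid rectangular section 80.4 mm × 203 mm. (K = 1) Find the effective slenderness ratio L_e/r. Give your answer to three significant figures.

λ ≈ 119

Buckling occurs about the weak axis: I_min = h·b³/12 with b = 80.4 mm (the shorter side).
I_min = 203×80.4³/12 = 8.792×10^6 mm⁴
A = 1.632×10^4 mm²;  r_min = √(I/A) = √(8.792×10^6/1.632×10^4) = 23.21 mm
L_e = K·L = 1 × 2.76 m = 2.760 m = 2760.0 mm
λ = L_e / r_min = 2760.0 / 23.21 = 119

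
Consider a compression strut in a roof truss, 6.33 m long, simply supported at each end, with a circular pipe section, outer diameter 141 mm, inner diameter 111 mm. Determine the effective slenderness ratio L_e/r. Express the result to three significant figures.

d_o = 141 mm, d_i = 111 mm
I = π(d_o⁴ − d_i⁴)/64 = π(141⁴ − 111.0⁴)/64 = 1.195×10^7 mm⁴
A = 5.938×10^3 mm²;  r_min = √(I/A) = √(1.195×10^7/5.938×10^3) = 44.86 mm
L_e = K·L = 1 × 6.33 m = 6.330 m = 6330.0 mm
λ = L_e / r_min = 6330.0 / 44.86 = 141

λ ≈ 141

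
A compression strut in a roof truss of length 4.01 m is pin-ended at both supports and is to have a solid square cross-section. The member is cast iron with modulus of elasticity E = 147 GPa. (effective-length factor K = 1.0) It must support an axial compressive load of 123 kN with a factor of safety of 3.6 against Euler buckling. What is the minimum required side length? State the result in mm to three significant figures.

a ≈ 87.6 mm

Required P_cr = n·P = 3.6 × 123 = 442.8 kN
L_e = K·L = 1 × 4.01 = 4.010 m
Required I = P_cr·L_e²/(π²E) = 4.428×10^5 × 4.010² / (π² × 1.47×10^11) = 4.908×10^-6 m⁴
I_req = 4.908×10^6 mm⁴
Solid square: I = a⁴/12  ⇒  a = (12I)^(1/4) = (12×4.908×10^6)^(1/4) = 87.6 mm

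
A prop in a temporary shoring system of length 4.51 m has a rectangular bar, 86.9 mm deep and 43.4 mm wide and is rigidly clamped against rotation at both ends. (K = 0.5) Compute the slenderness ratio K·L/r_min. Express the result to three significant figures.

Buckling occurs about the weak axis: I_min = h·b³/12 with b = 43.4 mm (the shorter side).
I_min = 86.9×43.4³/12 = 5.920×10^5 mm⁴
A = 3.771×10^3 mm²;  r_min = √(I/A) = √(5.920×10^5/3.771×10^3) = 12.53 mm
L_e = K·L = 0.5 × 4.51 m = 2.255 m = 2255.0 mm
λ = L_e / r_min = 2255.0 / 12.53 = 180

λ ≈ 180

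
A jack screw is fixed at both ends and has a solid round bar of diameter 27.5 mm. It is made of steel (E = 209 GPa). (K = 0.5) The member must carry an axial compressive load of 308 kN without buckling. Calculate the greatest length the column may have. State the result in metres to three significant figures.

L_max ≈ 0.867 m

I = πd⁴/64 = π×27.5⁴/64 = 2.807×10^4 mm⁴
I = 2.807×10^-8 m⁴
At the buckling limit P_cr = P = 3.080×10^5 N
From P_cr = π²EI/(K·L)²:  L = (1/K)·√(π²EI/P_cr) = (1/0.5)·√(π²×2.09×10^11×2.807×10^-8/3.080×10^5)
L = 0.867 m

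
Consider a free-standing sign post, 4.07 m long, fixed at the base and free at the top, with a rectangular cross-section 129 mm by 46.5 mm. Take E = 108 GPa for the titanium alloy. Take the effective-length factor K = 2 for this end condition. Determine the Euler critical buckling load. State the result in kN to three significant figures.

Buckling occurs about the weak axis: I_min = h·b³/12 with b = 46.5 mm (the shorter side).
I_min = 129×46.5³/12 = 1.081×10^6 mm⁴
I = 1.081×10^6 mm⁴ = 1.081×10^-6 m⁴
Effective length L_e = K·L = 2 × 4.07 = 8.140 m
P_cr = π²EI / L_e² = π² × 108×10⁹ × 1.081×10^-6 / 8.140² = 1.739×10^4 N

P_cr ≈ 17.4 kN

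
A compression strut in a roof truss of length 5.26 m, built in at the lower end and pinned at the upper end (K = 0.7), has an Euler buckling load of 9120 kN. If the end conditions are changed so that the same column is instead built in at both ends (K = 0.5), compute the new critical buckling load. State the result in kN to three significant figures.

P_cr ∝ 1/K², so P_cr,new = P_cr,old × (K_old/K_new)² = 9120 × (0.7/0.5)²
= 9120 × 1.960 = 17900 kN

P_cr ≈ 17900 kN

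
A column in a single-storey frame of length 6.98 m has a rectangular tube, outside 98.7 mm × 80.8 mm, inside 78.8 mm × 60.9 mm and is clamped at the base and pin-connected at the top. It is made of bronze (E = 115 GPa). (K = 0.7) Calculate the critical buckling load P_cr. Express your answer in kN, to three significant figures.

Weak-axis I_min = (h_o·b_o³ − h_i·b_i³)/12 with b_o = 80.8, b_i = 60.90 mm (shorter outer/inner sides).
I_min = (98.7×80.8³ − 78.80×60.90³)/12 = 2.856×10^6 mm⁴
I = 2.856×10^6 mm⁴ = 2.856×10^-6 m⁴
Effective length L_e = K·L = 0.7 × 6.98 = 4.886 m
P_cr = π²EI / L_e² = π² × 115×10⁹ × 2.856×10^-6 / 4.886² = 1.358×10^5 N

P_cr ≈ 136 kN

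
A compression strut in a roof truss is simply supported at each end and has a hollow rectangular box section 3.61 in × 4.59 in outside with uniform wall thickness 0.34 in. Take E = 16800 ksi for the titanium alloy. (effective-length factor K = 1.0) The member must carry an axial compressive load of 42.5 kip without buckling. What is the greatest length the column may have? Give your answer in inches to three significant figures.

Inner dimensions: h_i = 4.59 − 2×0.34 = 3.910 in, b_i = 3.61 − 2×0.34 = 2.930 in
Weak-axis I_min = (h_o·b_o³ − h_i·b_i³)/12 with b_o = 3.61, b_i = 2.930 in (shorter outer/inner sides).
I_min = (4.59×3.61³ − 3.910×2.930³)/12 = 9.799 in⁴
At the buckling limit P_cr = P = 4.250×10^4 lb
From P_cr = π²EI/(K·L)²:  L = (1/K)·√(π²EI/P_cr) = (1/1)·√(π²×1.68×10^7×9.799/4.250×10^4)
L = 196 in

L_max ≈ 196 in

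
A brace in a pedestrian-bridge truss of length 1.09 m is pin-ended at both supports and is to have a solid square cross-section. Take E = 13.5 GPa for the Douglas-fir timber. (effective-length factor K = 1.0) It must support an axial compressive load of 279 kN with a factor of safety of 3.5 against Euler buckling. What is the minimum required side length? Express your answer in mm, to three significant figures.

a ≈ 101 mm

Required P_cr = n·P = 3.5 × 279 = 976.5 kN
L_e = K·L = 1 × 1.09 = 1.090 m
Required I = P_cr·L_e²/(π²E) = 9.765×10^5 × 1.090² / (π² × 1.35×10^10) = 8.707×10^-6 m⁴
I_req = 8.707×10^6 mm⁴
Solid square: I = a⁴/12  ⇒  a = (12I)^(1/4) = (12×8.707×10^6)^(1/4) = 101 mm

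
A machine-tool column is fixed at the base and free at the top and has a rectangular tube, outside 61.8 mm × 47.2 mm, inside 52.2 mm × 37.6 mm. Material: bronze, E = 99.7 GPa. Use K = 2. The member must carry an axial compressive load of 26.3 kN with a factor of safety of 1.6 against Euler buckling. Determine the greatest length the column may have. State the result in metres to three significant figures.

Weak-axis I_min = (h_o·b_o³ − h_i·b_i³)/12 with b_o = 47.2, b_i = 37.60 mm (shorter outer/inner sides).
I_min = (61.8×47.2³ − 52.20×37.60³)/12 = 3.103×10^5 mm⁴
I = 3.103×10^-7 m⁴
Required critical load P_cr = n·P = 1.6 × 26.3 = 42.08 kN = 4.208×10^4 N
From P_cr = π²EI/(K·L)²:  L = (1/K)·√(π²EI/P_cr) = (1/2)·√(π²×9.97×10^10×3.103×10^-7/4.208×10^4)
L = 1.35 m

L_max ≈ 1.35 m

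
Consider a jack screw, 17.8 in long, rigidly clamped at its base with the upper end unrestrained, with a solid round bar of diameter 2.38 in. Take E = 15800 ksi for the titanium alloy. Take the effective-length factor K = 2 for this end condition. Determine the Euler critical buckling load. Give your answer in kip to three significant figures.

P_cr ≈ 194 kip

I = πd⁴/64 = π×2.38⁴/64 = 1.575 in⁴
Effective length L_e = K·L = 2 × 17.8 = 35.60 in
P_cr = π²EI / L_e² = π² × 15800×10³ × 1.575 / 35.60² = 1.938×10^5 lb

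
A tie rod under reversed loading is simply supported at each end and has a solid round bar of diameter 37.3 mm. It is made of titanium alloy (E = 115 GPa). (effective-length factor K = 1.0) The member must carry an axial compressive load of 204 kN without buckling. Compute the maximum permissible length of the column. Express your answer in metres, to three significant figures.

I = πd⁴/64 = π×37.3⁴/64 = 9.502×10^4 mm⁴
I = 9.502×10^-8 m⁴
At the buckling limit P_cr = P = 2.040×10^5 N
From P_cr = π²EI/(K·L)²:  L = (1/K)·√(π²EI/P_cr) = (1/1)·√(π²×1.15×10^11×9.502×10^-8/2.040×10^5)
L = 0.727 m

L_max ≈ 0.727 m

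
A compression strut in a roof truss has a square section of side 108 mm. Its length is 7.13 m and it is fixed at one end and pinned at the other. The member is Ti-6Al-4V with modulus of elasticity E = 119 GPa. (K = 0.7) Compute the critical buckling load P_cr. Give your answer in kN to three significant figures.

P_cr ≈ 535 kN

I = a⁴/12 = 108⁴/12 = 1.134×10^7 mm⁴
I = 1.134×10^7 mm⁴ = 1.134×10^-5 m⁴
Effective length L_e = K·L = 0.7 × 7.13 = 4.991 m
P_cr = π²EI / L_e² = π² × 119×10⁹ × 1.134×10^-5 / 4.991² = 5.345×10^5 N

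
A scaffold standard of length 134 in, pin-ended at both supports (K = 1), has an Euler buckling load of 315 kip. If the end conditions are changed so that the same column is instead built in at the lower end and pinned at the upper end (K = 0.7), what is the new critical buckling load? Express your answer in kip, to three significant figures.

P_cr ∝ 1/K², so P_cr,new = P_cr,old × (K_old/K_new)² = 315 × (1/0.7)²
= 315 × 2.041 = 643 kip

P_cr ≈ 643 kip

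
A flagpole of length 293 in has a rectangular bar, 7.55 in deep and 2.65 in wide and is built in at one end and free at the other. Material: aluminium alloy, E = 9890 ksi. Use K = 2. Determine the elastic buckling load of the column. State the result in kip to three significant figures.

P_cr ≈ 3.33 kip

Buckling occurs about the weak axis: I_min = h·b³/12 with b = 2.65 in (the shorter side).
I_min = 7.55×2.65³/12 = 11.71 in⁴
Effective length L_e = K·L = 2 × 293 = 586.0 in
P_cr = π²EI / L_e² = π² × 9890×10³ × 11.71 / 586.0² = 3.328×10^3 lb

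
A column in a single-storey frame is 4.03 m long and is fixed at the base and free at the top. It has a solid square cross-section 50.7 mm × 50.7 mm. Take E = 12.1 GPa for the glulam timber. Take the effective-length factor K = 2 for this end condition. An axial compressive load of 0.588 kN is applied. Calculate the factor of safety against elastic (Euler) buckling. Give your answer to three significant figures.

n ≈ 1.72

I = a⁴/12 = 50.7⁴/12 = 5.506×10^5 mm⁴
I = 5.506×10^5 mm⁴ = 5.506×10^-7 m⁴
Effective length L_e = K·L = 2 × 4.03 = 8.060 m
P_cr = π²EI / L_e² = π² × 12.1×10⁹ × 5.506×10^-7 / 8.060² = 1.012×10^3 N
Factor of safety n = P_cr / P = 1.0122 / 0.588 = 1.72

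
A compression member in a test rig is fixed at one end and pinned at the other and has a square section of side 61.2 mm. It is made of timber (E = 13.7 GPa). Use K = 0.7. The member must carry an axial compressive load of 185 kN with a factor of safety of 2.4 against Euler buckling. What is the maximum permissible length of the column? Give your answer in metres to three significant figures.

L_max ≈ 0.852 m

I = a⁴/12 = 61.2⁴/12 = 1.169×10^6 mm⁴
I = 1.169×10^-6 m⁴
Required critical load P_cr = n·P = 2.4 × 185 = 444.0 kN = 4.440×10^5 N
From P_cr = π²EI/(K·L)²:  L = (1/K)·√(π²EI/P_cr) = (1/0.7)·√(π²×1.37×10^10×1.169×10^-6/4.440×10^5)
L = 0.852 m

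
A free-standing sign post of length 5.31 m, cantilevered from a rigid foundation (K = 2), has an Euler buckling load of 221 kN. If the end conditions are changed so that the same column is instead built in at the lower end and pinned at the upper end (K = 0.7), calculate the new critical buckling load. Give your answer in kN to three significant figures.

P_cr ≈ 1800 kN

P_cr ∝ 1/K², so P_cr,new = P_cr,old × (K_old/K_new)² = 221 × (2/0.7)²
= 221 × 8.163 = 1800 kN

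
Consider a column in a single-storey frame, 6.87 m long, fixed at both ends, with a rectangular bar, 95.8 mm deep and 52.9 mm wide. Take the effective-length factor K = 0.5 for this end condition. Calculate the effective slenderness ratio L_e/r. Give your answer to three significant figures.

λ ≈ 225

Buckling occurs about the weak axis: I_min = h·b³/12 with b = 52.9 mm (the shorter side).
I_min = 95.8×52.9³/12 = 1.182×10^6 mm⁴
A = 5.068×10^3 mm²;  r_min = √(I/A) = √(1.182×10^6/5.068×10^3) = 15.27 mm
L_e = K·L = 0.5 × 6.87 m = 3.435 m = 3435.0 mm
λ = L_e / r_min = 3435.0 / 15.27 = 225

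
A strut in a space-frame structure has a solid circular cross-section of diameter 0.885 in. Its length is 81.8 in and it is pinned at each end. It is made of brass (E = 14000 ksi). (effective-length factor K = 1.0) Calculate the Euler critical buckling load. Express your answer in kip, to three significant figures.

P_cr ≈ 0.622 kip

I = πd⁴/64 = π×0.885⁴/64 = 3.011×10^-2 in⁴
Effective length L_e = K·L = 1 × 81.8 = 81.80 in
P_cr = π²EI / L_e² = π² × 14000×10³ × 3.011×10^-2 / 81.80² = 621.8 lb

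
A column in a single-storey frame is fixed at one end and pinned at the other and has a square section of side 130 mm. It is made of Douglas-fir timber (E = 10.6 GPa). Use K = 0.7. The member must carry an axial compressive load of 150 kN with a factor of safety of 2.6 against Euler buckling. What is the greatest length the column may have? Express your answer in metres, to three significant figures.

L_max ≈ 3.61 m

I = a⁴/12 = 130⁴/12 = 2.380×10^7 mm⁴
I = 2.380×10^-5 m⁴
Required critical load P_cr = n·P = 2.6 × 150 = 390.0 kN = 3.900×10^5 N
From P_cr = π²EI/(K·L)²:  L = (1/K)·√(π²EI/P_cr) = (1/0.7)·√(π²×1.06×10^10×2.380×10^-5/3.900×10^5)
L = 3.61 m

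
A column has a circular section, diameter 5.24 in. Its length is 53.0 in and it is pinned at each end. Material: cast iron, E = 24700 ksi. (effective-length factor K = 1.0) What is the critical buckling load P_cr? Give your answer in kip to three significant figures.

P_cr ≈ 3210 kip

I = πd⁴/64 = π×5.24⁴/64 = 37.01 in⁴
Effective length L_e = K·L = 1 × 53.0 = 53.00 in
P_cr = π²EI / L_e² = π² × 24700×10³ × 37.01 / 53.00² = 3.212×10^6 lb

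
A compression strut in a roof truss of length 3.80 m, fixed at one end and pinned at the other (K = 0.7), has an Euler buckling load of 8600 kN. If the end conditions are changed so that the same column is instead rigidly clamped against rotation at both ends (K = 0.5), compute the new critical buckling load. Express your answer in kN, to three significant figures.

P_cr ∝ 1/K², so P_cr,new = P_cr,old × (K_old/K_new)² = 8600 × (0.7/0.5)²
= 8600 × 1.960 = 16900 kN

P_cr ≈ 16900 kN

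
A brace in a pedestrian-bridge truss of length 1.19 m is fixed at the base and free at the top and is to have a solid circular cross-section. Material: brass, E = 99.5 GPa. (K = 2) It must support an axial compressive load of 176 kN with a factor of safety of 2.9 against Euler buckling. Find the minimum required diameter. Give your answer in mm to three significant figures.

Required P_cr = n·P = 2.9 × 176 = 510.4 kN
L_e = K·L = 2 × 1.19 = 2.380 m
Required I = P_cr·L_e²/(π²E) = 5.104×10^5 × 2.380² / (π² × 9.95×10^10) = 2.944×10^-6 m⁴
I_req = 2.944×10^6 mm⁴
Solid circle: I = πd⁴/64  ⇒  d = (64I/π)^(1/4) = (64×2.944×10^6/π)^(1/4) = 88.0 mm

d ≈ 88.0 mm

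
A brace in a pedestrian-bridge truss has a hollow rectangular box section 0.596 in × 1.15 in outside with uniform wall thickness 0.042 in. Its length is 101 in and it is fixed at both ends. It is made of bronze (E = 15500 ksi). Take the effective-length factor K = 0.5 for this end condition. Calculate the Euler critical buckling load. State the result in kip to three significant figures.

Inner dimensions: h_i = 1.15 − 2×0.042 = 1.066 in, b_i = 0.596 − 2×0.042 = 0.5120 in
Weak-axis I_min = (h_o·b_o³ − h_i·b_i³)/12 with b_o = 0.596, b_i = 0.5120 in (shorter outer/inner sides).
I_min = (1.15×0.596³ − 1.066×0.5120³)/12 = 8.366×10^-3 in⁴
Effective length L_e = K·L = 0.5 × 101 = 50.50 in
P_cr = π²EI / L_e² = π² × 15500×10³ × 8.366×10^-3 / 50.50² = 501.8 lb

P_cr ≈ 0.502 kip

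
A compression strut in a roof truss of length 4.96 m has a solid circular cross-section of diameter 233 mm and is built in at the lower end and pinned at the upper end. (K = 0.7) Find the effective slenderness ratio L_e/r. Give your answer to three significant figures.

For a solid circle r = d/4 = 233/4 = 58.25 mm
L_e = K·L = 0.7 × 4.96 m = 3.472 m = 3472.0 mm
λ = L_e / r_min = 3472.0 / 58.25 = 59.6

λ ≈ 59.6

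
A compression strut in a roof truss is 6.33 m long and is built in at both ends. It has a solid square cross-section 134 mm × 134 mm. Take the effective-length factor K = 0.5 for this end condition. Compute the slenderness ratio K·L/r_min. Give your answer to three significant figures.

For a square r = a/√12 = 134/√12 = 38.68 mm
L_e = K·L = 0.5 × 6.33 m = 3.165 m = 3165.0 mm
λ = L_e / r_min = 3165.0 / 38.68 = 81.8

λ ≈ 81.8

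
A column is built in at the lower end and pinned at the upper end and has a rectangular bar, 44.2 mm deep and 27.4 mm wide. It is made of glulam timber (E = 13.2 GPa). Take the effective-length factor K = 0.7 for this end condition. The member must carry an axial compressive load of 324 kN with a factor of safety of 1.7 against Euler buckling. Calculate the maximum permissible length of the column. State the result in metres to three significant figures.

L_max ≈ 0.191 m

Buckling occurs about the weak axis: I_min = h·b³/12 with b = 27.4 mm (the shorter side).
I_min = 44.2×27.4³/12 = 7.577×10^4 mm⁴
I = 7.577×10^-8 m⁴
Required critical load P_cr = n·P = 1.7 × 324 = 550.8 kN = 5.508×10^5 N
From P_cr = π²EI/(K·L)²:  L = (1/K)·√(π²EI/P_cr) = (1/0.7)·√(π²×1.32×10^10×7.577×10^-8/5.508×10^5)
L = 0.191 m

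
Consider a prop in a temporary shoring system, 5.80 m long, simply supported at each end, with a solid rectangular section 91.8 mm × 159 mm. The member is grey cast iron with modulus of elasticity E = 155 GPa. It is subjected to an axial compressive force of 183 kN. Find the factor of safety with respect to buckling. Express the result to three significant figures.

n ≈ 2.55

Buckling occurs about the weak axis: I_min = h·b³/12 with b = 91.8 mm (the shorter side).
I_min = 159×91.8³/12 = 1.025×10^7 mm⁴
I = 1.025×10^7 mm⁴ = 1.025×10^-5 m⁴
Effective length L_e = K·L = 1 × 5.80 = 5.800 m
P_cr = π²EI / L_e² = π² × 155×10⁹ × 1.025×10^-5 / 5.800² = 4.661×10^5 N
Factor of safety n = P_cr / P = 466.14 / 183 = 2.55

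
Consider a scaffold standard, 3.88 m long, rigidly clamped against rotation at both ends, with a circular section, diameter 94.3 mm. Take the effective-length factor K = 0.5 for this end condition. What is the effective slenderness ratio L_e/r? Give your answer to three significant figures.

I = πd⁴/64 = π×94.3⁴/64 = 3.882×10^6 mm⁴
A = 6.984×10^3 mm²;  r_min = √(I/A) = √(3.882×10^6/6.984×10^3) = 23.58 mm
L_e = K·L = 0.5 × 3.88 m = 1.940 m = 1940.0 mm
λ = L_e / r_min = 1940.0 / 23.58 = 82.3

λ ≈ 82.3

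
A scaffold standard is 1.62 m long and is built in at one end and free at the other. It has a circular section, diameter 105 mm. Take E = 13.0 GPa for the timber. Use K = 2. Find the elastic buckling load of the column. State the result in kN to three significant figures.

I = πd⁴/64 = π×105⁴/64 = 5.967×10^6 mm⁴
I = 5.967×10^6 mm⁴ = 5.967×10^-6 m⁴
Effective length L_e = K·L = 2 × 1.62 = 3.240 m
P_cr = π²EI / L_e² = π² × 13.0×10⁹ × 5.967×10^-6 / 3.240² = 7.293×10^4 N

P_cr ≈ 72.9 kN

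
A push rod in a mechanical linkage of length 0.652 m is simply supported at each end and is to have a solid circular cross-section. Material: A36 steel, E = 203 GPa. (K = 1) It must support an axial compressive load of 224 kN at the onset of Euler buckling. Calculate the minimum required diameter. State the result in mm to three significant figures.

d ≈ 31.4 mm

L_e = K·L = 1 × 0.652 = 0.6520 m
Required I = P_cr·L_e²/(π²E) = 2.240×10^5 × 0.6520² / (π² × 2.03×10^11) = 4.753×10^-8 m⁴
I_req = 4.753×10^4 mm⁴
Solid circle: I = πd⁴/64  ⇒  d = (64I/π)^(1/4) = (64×4.753×10^4/π)^(1/4) = 31.4 mm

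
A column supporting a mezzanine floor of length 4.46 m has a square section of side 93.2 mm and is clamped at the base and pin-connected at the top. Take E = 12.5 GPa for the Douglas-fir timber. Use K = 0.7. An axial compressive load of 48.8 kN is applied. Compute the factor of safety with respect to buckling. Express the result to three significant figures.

I = a⁴/12 = 93.2⁴/12 = 6.288×10^6 mm⁴
I = 6.288×10^6 mm⁴ = 6.288×10^-6 m⁴
Effective length L_e = K·L = 0.7 × 4.46 = 3.122 m
P_cr = π²EI / L_e² = π² × 12.5×10⁹ × 6.288×10^-6 / 3.122² = 7.958×10^4 N
Factor of safety n = P_cr / P = 79.584 / 48.8 = 1.63

n ≈ 1.63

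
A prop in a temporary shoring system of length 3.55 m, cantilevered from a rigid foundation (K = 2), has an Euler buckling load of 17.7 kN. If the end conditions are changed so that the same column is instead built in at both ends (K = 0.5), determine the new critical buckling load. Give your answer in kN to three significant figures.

P_cr ∝ 1/K², so P_cr,new = P_cr,old × (K_old/K_new)² = 17.7 × (2/0.5)²
= 17.7 × 16.00 = 283 kN

P_cr ≈ 283 kN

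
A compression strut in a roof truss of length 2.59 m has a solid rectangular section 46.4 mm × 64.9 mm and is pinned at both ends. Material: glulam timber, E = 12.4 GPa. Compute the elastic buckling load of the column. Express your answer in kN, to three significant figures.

P_cr ≈ 9.86 kN

Buckling occurs about the weak axis: I_min = h·b³/12 with b = 46.4 mm (the shorter side).
I_min = 64.9×46.4³/12 = 5.403×10^5 mm⁴
I = 5.403×10^5 mm⁴ = 5.403×10^-7 m⁴
Effective length L_e = K·L = 1 × 2.59 = 2.590 m
P_cr = π²EI / L_e² = π² × 12.4×10⁹ × 5.403×10^-7 / 2.590² = 9.857×10^3 N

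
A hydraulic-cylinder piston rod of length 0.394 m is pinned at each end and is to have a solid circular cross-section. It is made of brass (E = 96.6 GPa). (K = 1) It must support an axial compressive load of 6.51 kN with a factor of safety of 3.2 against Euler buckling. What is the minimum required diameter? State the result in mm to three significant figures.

d ≈ 16.2 mm

Required P_cr = n·P = 3.2 × 6.51 = 20.83 kN
L_e = K·L = 1 × 0.394 = 0.3940 m
Required I = P_cr·L_e²/(π²E) = 2.083×10^4 × 0.3940² / (π² × 9.66×10^10) = 3.392×10^-9 m⁴
I_req = 3.392×10^3 mm⁴
Solid circle: I = πd⁴/64  ⇒  d = (64I/π)^(1/4) = (64×3.392×10^3/π)^(1/4) = 16.2 mm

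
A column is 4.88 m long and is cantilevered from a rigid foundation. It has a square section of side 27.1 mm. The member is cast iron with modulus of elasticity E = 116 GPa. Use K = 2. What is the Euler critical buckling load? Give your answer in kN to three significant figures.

P_cr ≈ 0.540 kN

I = a⁴/12 = 27.1⁴/12 = 4.495×10^4 mm⁴
I = 4.495×10^4 mm⁴ = 4.495×10^-8 m⁴
Effective length L_e = K·L = 2 × 4.88 = 9.760 m
P_cr = π²EI / L_e² = π² × 116×10⁹ × 4.495×10^-8 / 9.760² = 540.2 N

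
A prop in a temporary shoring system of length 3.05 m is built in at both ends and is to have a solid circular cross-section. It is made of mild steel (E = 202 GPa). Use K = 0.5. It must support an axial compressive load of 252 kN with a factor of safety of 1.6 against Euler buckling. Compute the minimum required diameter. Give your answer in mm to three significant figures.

d ≈ 55.6 mm

Required P_cr = n·P = 1.6 × 252 = 403.2 kN
L_e = K·L = 0.5 × 3.05 = 1.525 m
Required I = P_cr·L_e²/(π²E) = 4.032×10^5 × 1.525² / (π² × 2.02×10^11) = 4.703×10^-7 m⁴
I_req = 4.703×10^5 mm⁴
Solid circle: I = πd⁴/64  ⇒  d = (64I/π)^(1/4) = (64×4.703×10^5/π)^(1/4) = 55.6 mm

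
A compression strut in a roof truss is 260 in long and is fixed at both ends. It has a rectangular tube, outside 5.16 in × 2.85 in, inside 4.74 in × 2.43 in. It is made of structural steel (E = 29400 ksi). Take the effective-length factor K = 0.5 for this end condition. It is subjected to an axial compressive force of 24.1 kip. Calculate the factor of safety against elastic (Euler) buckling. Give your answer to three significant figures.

Weak-axis I_min = (h_o·b_o³ − h_i·b_i³)/12 with b_o = 2.85, b_i = 2.430 in (shorter outer/inner sides).
I_min = (5.16×2.85³ − 4.740×2.430³)/12 = 4.286 in⁴
Effective length L_e = K·L = 0.5 × 260 = 130.0 in
P_cr = π²EI / L_e² = π² × 29400×10³ × 4.286 / 130.0² = 7.359×10^4 lb
Factor of safety n = P_cr / P = 73.594 / 24.1 = 3.05

n ≈ 3.05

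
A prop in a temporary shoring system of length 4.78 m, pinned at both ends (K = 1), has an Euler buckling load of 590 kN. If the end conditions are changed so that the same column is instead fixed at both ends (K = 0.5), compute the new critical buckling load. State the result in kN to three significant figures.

P_cr ≈ 2360 kN

P_cr ∝ 1/K², so P_cr,new = P_cr,old × (K_old/K_new)² = 590 × (1/0.5)²
= 590 × 4.000 = 2360 kN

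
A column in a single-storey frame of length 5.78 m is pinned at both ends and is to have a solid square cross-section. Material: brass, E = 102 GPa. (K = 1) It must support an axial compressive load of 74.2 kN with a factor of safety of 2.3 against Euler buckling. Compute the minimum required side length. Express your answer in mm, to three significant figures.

a ≈ 90.8 mm

Required P_cr = n·P = 2.3 × 74.2 = 170.7 kN
L_e = K·L = 1 × 5.78 = 5.780 m
Required I = P_cr·L_e²/(π²E) = 1.707×10^5 × 5.780² / (π² × 1.02×10^11) = 5.664×10^-6 m⁴
I_req = 5.664×10^6 mm⁴
Solid square: I = a⁴/12  ⇒  a = (12I)^(1/4) = (12×5.664×10^6)^(1/4) = 90.8 mm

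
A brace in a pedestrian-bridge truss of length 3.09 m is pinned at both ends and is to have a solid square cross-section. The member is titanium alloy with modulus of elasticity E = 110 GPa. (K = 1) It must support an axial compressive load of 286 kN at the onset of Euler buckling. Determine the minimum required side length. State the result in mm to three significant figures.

a ≈ 74.1 mm

L_e = K·L = 1 × 3.09 = 3.090 m
Required I = P_cr·L_e²/(π²E) = 2.860×10^5 × 3.090² / (π² × 1.10×10^11) = 2.515×10^-6 m⁴
I_req = 2.515×10^6 mm⁴
Solid square: I = a⁴/12  ⇒  a = (12I)^(1/4) = (12×2.515×10^6)^(1/4) = 74.1 mm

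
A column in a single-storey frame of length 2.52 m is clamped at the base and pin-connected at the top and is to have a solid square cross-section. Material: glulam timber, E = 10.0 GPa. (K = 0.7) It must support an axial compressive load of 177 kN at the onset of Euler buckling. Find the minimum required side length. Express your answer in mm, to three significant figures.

a ≈ 90.5 mm

L_e = K·L = 0.7 × 2.52 = 1.764 m
Required I = P_cr·L_e²/(π²E) = 1.770×10^5 × 1.764² / (π² × 1.00×10^10) = 5.580×10^-6 m⁴
I_req = 5.580×10^6 mm⁴
Solid square: I = a⁴/12  ⇒  a = (12I)^(1/4) = (12×5.580×10^6)^(1/4) = 90.5 mm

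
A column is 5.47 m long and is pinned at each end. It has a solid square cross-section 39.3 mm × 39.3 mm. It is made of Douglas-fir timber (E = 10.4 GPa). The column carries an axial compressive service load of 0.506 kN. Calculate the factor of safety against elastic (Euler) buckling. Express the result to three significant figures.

n ≈ 1.35

I = a⁴/12 = 39.3⁴/12 = 1.988×10^5 mm⁴
I = 1.988×10^5 mm⁴ = 1.988×10^-7 m⁴
Effective length L_e = K·L = 1 × 5.47 = 5.470 m
P_cr = π²EI / L_e² = π² × 10.4×10⁹ × 1.988×10^-7 / 5.470² = 681.9 N
Factor of safety n = P_cr / P = 0.68194 / 0.506 = 1.35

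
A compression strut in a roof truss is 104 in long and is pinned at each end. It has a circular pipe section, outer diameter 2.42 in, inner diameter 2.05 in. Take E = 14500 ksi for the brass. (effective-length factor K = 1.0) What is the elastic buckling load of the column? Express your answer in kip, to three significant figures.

d_o = 2.42 in, d_i = 2.05 in
I = π(d_o⁴ − d_i⁴)/64 = π(2.42⁴ − 2.050⁴)/64 = 0.8166 in⁴
Effective length L_e = K·L = 1 × 104 = 104.0 in
P_cr = π²EI / L_e² = π² × 14500×10³ × 0.8166 / 104.0² = 1.081×10^4 lb

P_cr ≈ 10.8 kip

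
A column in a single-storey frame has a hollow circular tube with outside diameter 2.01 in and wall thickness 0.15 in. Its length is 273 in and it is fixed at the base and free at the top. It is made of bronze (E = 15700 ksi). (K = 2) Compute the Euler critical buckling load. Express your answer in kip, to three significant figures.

Inner diameter d_i = 2.01 − 2×0.15 = 1.710 in
I = π(d_o⁴ − d_i⁴)/64 = π(2.01⁴ − 1.710⁴)/64 = 0.3815 in⁴
Effective length L_e = K·L = 2 × 273 = 546.0 in
P_cr = π²EI / L_e² = π² × 15700×10³ × 0.3815 / 546.0² = 198.3 lb

P_cr ≈ 0.198 kip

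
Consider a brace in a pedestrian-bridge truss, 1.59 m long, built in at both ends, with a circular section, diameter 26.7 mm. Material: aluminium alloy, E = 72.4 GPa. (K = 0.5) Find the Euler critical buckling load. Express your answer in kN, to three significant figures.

P_cr ≈ 28.2 kN

I = πd⁴/64 = π×26.7⁴/64 = 2.495×10^4 mm⁴
I = 2.495×10^4 mm⁴ = 2.495×10^-8 m⁴
Effective length L_e = K·L = 0.5 × 1.59 = 0.7950 m
P_cr = π²EI / L_e² = π² × 72.4×10⁹ × 2.495×10^-8 / 0.7950² = 2.820×10^4 N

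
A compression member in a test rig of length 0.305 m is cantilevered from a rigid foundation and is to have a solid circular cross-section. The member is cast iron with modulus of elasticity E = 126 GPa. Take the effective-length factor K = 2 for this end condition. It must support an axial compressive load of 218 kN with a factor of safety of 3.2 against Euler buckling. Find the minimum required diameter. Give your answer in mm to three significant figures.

d ≈ 45.4 mm

Required P_cr = n·P = 3.2 × 218 = 697.6 kN
L_e = K·L = 2 × 0.305 = 0.6100 m
Required I = P_cr·L_e²/(π²E) = 6.976×10^5 × 0.6100² / (π² × 1.26×10^11) = 2.087×10^-7 m⁴
I_req = 2.087×10^5 mm⁴
Solid circle: I = πd⁴/64  ⇒  d = (64I/π)^(1/4) = (64×2.087×10^5/π)^(1/4) = 45.4 mm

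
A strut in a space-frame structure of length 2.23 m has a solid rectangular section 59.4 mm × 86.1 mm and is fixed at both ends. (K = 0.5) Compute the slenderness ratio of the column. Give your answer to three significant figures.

λ ≈ 65.0

For a rectangle r_min = b/√12 = 59.4/√12 = 17.15 mm
L_e = K·L = 0.5 × 2.23 m = 1.115 m = 1115.0 mm
λ = L_e / r_min = 1115.0 / 17.15 = 65.0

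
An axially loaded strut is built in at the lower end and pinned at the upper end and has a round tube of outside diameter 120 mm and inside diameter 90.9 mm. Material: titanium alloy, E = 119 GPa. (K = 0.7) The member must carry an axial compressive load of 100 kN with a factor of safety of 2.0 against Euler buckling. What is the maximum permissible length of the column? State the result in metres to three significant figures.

L_max ≈ 9.05 m

d_o = 120 mm, d_i = 90.9 mm
I = π(d_o⁴ − d_i⁴)/64 = π(120⁴ − 90.90⁴)/64 = 6.827×10^6 mm⁴
I = 6.827×10^-6 m⁴
Required critical load P_cr = n·P = 2.0 × 100 = 200.0 kN = 2.000×10^5 N
From P_cr = π²EI/(K·L)²:  L = (1/K)·√(π²EI/P_cr) = (1/0.7)·√(π²×1.19×10^11×6.827×10^-6/2.000×10^5)
L = 9.05 m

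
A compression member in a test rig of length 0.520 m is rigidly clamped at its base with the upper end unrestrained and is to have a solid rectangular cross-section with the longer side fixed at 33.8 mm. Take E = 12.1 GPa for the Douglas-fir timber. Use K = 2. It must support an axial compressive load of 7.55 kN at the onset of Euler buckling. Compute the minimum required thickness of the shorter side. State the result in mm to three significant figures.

b ≈ 29.0 mm

L_e = K·L = 2 × 0.520 = 1.040 m
Required I = P_cr·L_e²/(π²E) = 7.550×10^3 × 1.040² / (π² × 1.21×10^10) = 6.838×10^-8 m⁴
I_req = 6.838×10^4 mm⁴
Rectangle, weak axis: I_min = h·b³/12 with h = 33.8 mm fixed  ⇒  b = (12I/h)^(1/3) = 29.0 mm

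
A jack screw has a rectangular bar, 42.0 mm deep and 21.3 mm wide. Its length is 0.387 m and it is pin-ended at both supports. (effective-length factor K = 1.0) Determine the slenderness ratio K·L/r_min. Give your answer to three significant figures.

Buckling occurs about the weak axis: I_min = h·b³/12 with b = 21.3 mm (the shorter side).
I_min = 42.0×21.3³/12 = 3.382×10^4 mm⁴
A = 894.6 mm²;  r_min = √(I/A) = √(3.382×10^4/894.6) = 6.149 mm
L_e = K·L = 1 × 0.387 m = 0.3870 m = 387.00 mm
λ = L_e / r_min = 387.00 / 6.149 = 62.9

λ ≈ 62.9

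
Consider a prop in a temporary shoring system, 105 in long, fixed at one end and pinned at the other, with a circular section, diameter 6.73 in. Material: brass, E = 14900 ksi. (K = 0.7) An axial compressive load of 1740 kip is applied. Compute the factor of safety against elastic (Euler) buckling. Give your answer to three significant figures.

n ≈ 1.58

I = πd⁴/64 = π×6.73⁴/64 = 100.7 in⁴
Effective length L_e = K·L = 0.7 × 105 = 73.50 in
P_cr = π²EI / L_e² = π² × 14900×10³ × 100.7 / 73.50² = 2.741×10^6 lb
Factor of safety n = P_cr / P = 2741.2 / 1740 = 1.58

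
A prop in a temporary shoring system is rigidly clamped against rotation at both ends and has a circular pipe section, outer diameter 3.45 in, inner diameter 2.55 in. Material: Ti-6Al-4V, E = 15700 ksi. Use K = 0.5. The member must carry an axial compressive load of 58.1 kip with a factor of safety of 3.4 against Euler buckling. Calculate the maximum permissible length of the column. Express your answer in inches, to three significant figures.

L_max ≈ 124 in

d_o = 3.45 in, d_i = 2.55 in
I = π(d_o⁴ − d_i⁴)/64 = π(3.45⁴ − 2.550⁴)/64 = 4.879 in⁴
Required critical load P_cr = n·P = 3.4 × 58.1 = 197.5 kip = 1.975×10^5 lb
From P_cr = π²EI/(K·L)²:  L = (1/K)·√(π²EI/P_cr) = (1/0.5)·√(π²×1.57×10^7×4.879/1.975×10^5)
L = 124 in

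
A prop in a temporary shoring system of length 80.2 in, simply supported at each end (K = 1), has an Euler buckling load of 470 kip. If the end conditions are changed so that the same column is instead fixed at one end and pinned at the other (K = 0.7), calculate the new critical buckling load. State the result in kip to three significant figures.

P_cr ≈ 959 kip

P_cr ∝ 1/K², so P_cr,new = P_cr,old × (K_old/K_new)² = 470 × (1/0.7)²
= 470 × 2.041 = 959 kip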